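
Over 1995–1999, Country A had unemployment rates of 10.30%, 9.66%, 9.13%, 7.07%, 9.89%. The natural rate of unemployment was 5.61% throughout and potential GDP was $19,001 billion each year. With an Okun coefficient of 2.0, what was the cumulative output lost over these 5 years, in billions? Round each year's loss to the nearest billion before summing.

$6,840 billion

Year 1995: gap = -2.0 × (10.3 - 5.61) = -9.38%, loss ≈ 19001 × 9.38/100 ≈ 1782.
Year 1996: gap = -2.0 × (9.66 - 5.61) = -8.1%, loss ≈ 19001 × 8.1/100 ≈ 1539.
Year 1997: gap = -2.0 × (9.13 - 5.61) = -7.04%, loss ≈ 19001 × 7.04/100 ≈ 1338.
Year 1998: gap = -2.0 × (7.07 - 5.61) = -2.92%, loss ≈ 19001 × 2.92/100 ≈ 555.
Year 1999: gap = -2.0 × (9.89 - 5.61) = -8.56%, loss ≈ 19001 × 8.56/100 ≈ 1626.
Total lost output = 1782 + 1539 + 1338 + 555 + 1626 = 6840 billion.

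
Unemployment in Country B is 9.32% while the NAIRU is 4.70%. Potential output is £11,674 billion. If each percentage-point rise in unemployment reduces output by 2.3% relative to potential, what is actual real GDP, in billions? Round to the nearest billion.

Unemployment gap = 9.32 - 4.7 = 4.62 points, so the output gap is -2.3 × 4.62 = -10.626%.
Actual GDP = 11674 × (1 - 10.626/100) = 11674 × 0.89374 ≈ 10434 billion.

£10,434 billion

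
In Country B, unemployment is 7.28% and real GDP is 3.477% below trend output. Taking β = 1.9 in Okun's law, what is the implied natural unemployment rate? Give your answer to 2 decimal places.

From Okun's law, u - u* = -(output gap)/β = -(-3.477)/1.9 = 1.83 points.
So u* = 7.28 - 1.83 = 5.45%.

5.45%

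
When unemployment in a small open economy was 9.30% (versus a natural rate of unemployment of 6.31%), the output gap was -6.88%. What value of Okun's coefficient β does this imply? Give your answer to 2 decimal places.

β ≈ 2.30

Okun's law: output gap = -β × (u - u*).
-6.88 = -β × (9.3 - 6.31) = -β × 2.99, so β = 6.88/2.99 = 2.30.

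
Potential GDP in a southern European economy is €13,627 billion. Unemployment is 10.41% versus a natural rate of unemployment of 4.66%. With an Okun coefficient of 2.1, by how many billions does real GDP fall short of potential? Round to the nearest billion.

€1,645 billion

Output gap = -2.1 × (10.41 - 4.66) = -2.1 × 5.75 = -12.075%.
Actual GDP ≈ 13627 × 0.87925 ≈ 11982 billion, so the shortfall is 13627 - 11982 = 1645 billion.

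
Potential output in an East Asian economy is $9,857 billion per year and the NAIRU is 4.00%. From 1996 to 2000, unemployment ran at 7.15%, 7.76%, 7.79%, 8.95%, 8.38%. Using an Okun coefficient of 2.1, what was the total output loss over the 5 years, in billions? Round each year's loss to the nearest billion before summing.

$4,147 billion

Year 1996: gap = -2.1 × (7.15 - 4) = -6.615%, loss ≈ 9857 × 6.615/100 ≈ 652.
Year 1997: gap = -2.1 × (7.76 - 4) = -7.896%, loss ≈ 9857 × 7.896/100 ≈ 778.
Year 1998: gap = -2.1 × (7.79 - 4) = -7.959%, loss ≈ 9857 × 7.959/100 ≈ 785.
Year 1999: gap = -2.1 × (8.95 - 4) = -10.395%, loss ≈ 9857 × 10.395/100 ≈ 1025.
Year 2000: gap = -2.1 × (8.38 - 4) = -9.198%, loss ≈ 9857 × 9.198/100 ≈ 907.
Total lost output = 652 + 778 + 785 + 1025 + 907 = 4147 billion.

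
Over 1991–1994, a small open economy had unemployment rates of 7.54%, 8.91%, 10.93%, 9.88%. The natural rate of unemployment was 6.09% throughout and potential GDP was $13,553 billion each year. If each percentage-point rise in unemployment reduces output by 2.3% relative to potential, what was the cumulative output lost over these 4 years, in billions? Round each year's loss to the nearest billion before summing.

$4,021 billion

Year 1991: gap = -2.3 × (7.54 - 6.09) = -3.335%, loss ≈ 13553 × 3.335/100 ≈ 452.
Year 1992: gap = -2.3 × (8.91 - 6.09) = -6.486%, loss ≈ 13553 × 6.486/100 ≈ 879.
Year 1993: gap = -2.3 × (10.93 - 6.09) = -11.132%, loss ≈ 13553 × 11.132/100 ≈ 1509.
Year 1994: gap = -2.3 × (9.88 - 6.09) = -8.717%, loss ≈ 13553 × 8.717/100 ≈ 1181.
Total lost output = 452 + 879 + 1509 + 1181 = 4021 billion.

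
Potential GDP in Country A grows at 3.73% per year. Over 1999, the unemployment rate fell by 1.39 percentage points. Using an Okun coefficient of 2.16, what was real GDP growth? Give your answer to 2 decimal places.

6.73%

Growth-rate Okun's law: g_Y = g_Y* - β × Δu.
g_Y = 3.73 - 2.16 × (-1.39) = 3.73 + 3.0024 = 6.7324%, i.e. 6.73% to 2 d.p.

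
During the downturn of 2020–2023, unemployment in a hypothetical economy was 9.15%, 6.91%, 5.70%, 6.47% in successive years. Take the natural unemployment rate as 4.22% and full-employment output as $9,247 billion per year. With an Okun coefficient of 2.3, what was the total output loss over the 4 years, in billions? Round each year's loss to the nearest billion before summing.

$2,415 billion

Year 2020: gap = -2.3 × (9.15 - 4.22) = -11.339%, loss ≈ 9247 × 11.339/100 ≈ 1049.
Year 2021: gap = -2.3 × (6.91 - 4.22) = -6.187%, loss ≈ 9247 × 6.187/100 ≈ 572.
Year 2022: gap = -2.3 × (5.7 - 4.22) = -3.404%, loss ≈ 9247 × 3.404/100 ≈ 315.
Year 2023: gap = -2.3 × (6.47 - 4.22) = -5.175%, loss ≈ 9247 × 5.175/100 ≈ 479.
Total lost output = 1049 + 572 + 315 + 479 = 2415 billion.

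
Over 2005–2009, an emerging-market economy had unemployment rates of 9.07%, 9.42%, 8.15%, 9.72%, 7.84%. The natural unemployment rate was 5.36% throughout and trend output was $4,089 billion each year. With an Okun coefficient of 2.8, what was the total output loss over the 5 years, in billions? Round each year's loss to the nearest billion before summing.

Year 2005: gap = -2.8 × (9.07 - 5.36) = -10.388%, loss ≈ 4089 × 10.388/100 ≈ 425.
Year 2006: gap = -2.8 × (9.42 - 5.36) = -11.368%, loss ≈ 4089 × 11.368/100 ≈ 465.
Year 2007: gap = -2.8 × (8.15 - 5.36) = -7.812%, loss ≈ 4089 × 7.812/100 ≈ 319.
Year 2008: gap = -2.8 × (9.72 - 5.36) = -12.208%, loss ≈ 4089 × 12.208/100 ≈ 499.
Year 2009: gap = -2.8 × (7.84 - 5.36) = -6.944%, loss ≈ 4089 × 6.944/100 ≈ 284.
Total lost output = 425 + 465 + 319 + 499 + 284 = 1992 billion.

$1,992 billion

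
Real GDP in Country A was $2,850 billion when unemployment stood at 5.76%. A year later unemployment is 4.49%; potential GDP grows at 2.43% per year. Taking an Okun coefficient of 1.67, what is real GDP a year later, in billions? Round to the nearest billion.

Δu = 4.49 - 5.76 = -1.27 points.
Okun's law (growth form): g_Y = g_Y* - β × Δu = 2.43 - 1.67 × (-1.27) = 2.43 + 2.1209 = 4.5509%.
Real GDP in the next year = 2850 × (1 + 4.5509/100) = 2850 × 1.045509 ≈ 2980 billion.

$2,980 billion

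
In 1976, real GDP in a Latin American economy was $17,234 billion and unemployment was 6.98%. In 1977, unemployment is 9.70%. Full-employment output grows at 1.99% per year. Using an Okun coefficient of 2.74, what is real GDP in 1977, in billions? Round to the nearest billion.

Δu = 9.7 - 6.98 = 2.72 points.
Okun's law (growth form): g_Y = g_Y* - β × Δu = 1.99 - 2.74 × (2.72) = 1.99 - 7.4528 = -5.4628%.
Real GDP in the next year = 17234 × (1 - 5.4628/100) = 17234 × 0.945372 ≈ 16293 billion.

$16,293 billion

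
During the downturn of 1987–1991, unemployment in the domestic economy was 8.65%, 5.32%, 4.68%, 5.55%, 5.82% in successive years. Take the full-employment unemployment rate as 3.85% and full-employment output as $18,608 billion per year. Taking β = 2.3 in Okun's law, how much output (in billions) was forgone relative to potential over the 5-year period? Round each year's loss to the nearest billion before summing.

Year 1987: gap = -2.3 × (8.65 - 3.85) = -11.04%, loss ≈ 18608 × 11.04/100 ≈ 2054.
Year 1988: gap = -2.3 × (5.32 - 3.85) = -3.381%, loss ≈ 18608 × 3.381/100 ≈ 629.
Year 1989: gap = -2.3 × (4.68 - 3.85) = -1.909%, loss ≈ 18608 × 1.909/100 ≈ 355.
Year 1990: gap = -2.3 × (5.55 - 3.85) = -3.91%, loss ≈ 18608 × 3.91/100 ≈ 728.
Year 1991: gap = -2.3 × (5.82 - 3.85) = -4.531%, loss ≈ 18608 × 4.531/100 ≈ 843.
Total lost output = 2054 + 629 + 355 + 728 + 843 = 4609 billion.

$4,609 billion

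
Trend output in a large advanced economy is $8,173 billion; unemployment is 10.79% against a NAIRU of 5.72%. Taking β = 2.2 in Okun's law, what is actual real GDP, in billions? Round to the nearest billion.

Unemployment gap = 10.79 - 5.72 = 5.07 points, so the output gap is -2.2 × 5.07 = -11.154%.
Actual GDP = 8173 × (1 - 11.154/100) = 8173 × 0.88846 ≈ 7261 billion.

$7,261 billion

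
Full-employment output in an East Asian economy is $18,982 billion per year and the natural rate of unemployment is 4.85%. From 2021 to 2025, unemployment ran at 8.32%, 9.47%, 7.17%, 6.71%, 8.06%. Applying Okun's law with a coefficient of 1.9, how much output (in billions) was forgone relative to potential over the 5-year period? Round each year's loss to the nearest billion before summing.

$5,583 billion

Year 2021: gap = -1.9 × (8.32 - 4.85) = -6.593%, loss ≈ 18982 × 6.593/100 ≈ 1251.
Year 2022: gap = -1.9 × (9.47 - 4.85) = -8.778%, loss ≈ 18982 × 8.778/100 ≈ 1666.
Year 2023: gap = -1.9 × (7.17 - 4.85) = -4.408%, loss ≈ 18982 × 4.408/100 ≈ 837.
Year 2024: gap = -1.9 × (6.71 - 4.85) = -3.534%, loss ≈ 18982 × 3.534/100 ≈ 671.
Year 2025: gap = -1.9 × (8.06 - 4.85) = -6.099%, loss ≈ 18982 × 6.099/100 ≈ 1158.
Total lost output = 1251 + 1666 + 837 + 671 + 1158 = 5583 billion.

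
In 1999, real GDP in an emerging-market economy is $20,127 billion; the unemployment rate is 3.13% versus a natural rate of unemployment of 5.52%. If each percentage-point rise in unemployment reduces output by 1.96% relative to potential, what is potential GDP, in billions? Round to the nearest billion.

$19,226 billion

Unemployment gap = 3.13 - 5.52 = -2.39 points, so output gap = -1.96 × (-2.39) = 4.6844%.
Since Y = Y* × (1 + gap/100), Y* = 20127/1.046844 ≈ 19226 billion.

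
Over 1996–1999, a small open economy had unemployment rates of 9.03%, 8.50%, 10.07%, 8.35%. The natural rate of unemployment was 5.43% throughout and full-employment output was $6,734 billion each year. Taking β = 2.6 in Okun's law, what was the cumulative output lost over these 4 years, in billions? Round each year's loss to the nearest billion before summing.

$2,491 billion

Year 1996: gap = -2.6 × (9.03 - 5.43) = -9.36%, loss ≈ 6734 × 9.36/100 ≈ 630.
Year 1997: gap = -2.6 × (8.5 - 5.43) = -7.982%, loss ≈ 6734 × 7.982/100 ≈ 538.
Year 1998: gap = -2.6 × (10.07 - 5.43) = -12.064%, loss ≈ 6734 × 12.064/100 ≈ 812.
Year 1999: gap = -2.6 × (8.35 - 5.43) = -7.592%, loss ≈ 6734 × 7.592/100 ≈ 511.
Total lost output = 630 + 538 + 812 + 511 = 2491 billion.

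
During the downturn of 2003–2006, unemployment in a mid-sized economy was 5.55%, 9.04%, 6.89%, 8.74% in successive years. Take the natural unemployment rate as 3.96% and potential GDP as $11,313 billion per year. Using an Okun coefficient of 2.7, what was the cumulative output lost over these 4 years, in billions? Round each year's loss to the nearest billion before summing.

$4,393 billion

Year 2003: gap = -2.7 × (5.55 - 3.96) = -4.293%, loss ≈ 11313 × 4.293/100 ≈ 486.
Year 2004: gap = -2.7 × (9.04 - 3.96) = -13.716%, loss ≈ 11313 × 13.716/100 ≈ 1552.
Year 2005: gap = -2.7 × (6.89 - 3.96) = -7.911%, loss ≈ 11313 × 7.911/100 ≈ 895.
Year 2006: gap = -2.7 × (8.74 - 3.96) = -12.906%, loss ≈ 11313 × 12.906/100 ≈ 1460.
Total lost output = 486 + 1552 + 895 + 1460 = 4393 billion.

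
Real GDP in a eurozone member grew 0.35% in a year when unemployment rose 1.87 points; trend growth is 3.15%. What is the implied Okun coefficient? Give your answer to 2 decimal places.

β ≈ 1.50

Growth form: g_Y = g_Y* - β × Δu, so β = (g_Y* - g_Y)/Δu.
β = (3.15 - 0.35)/1.87 = 2.8/1.87 = 1.50.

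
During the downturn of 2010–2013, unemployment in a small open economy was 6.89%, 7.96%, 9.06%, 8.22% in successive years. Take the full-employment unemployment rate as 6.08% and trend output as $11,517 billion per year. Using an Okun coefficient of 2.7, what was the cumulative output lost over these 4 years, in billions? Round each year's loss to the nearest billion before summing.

Year 2010: gap = -2.7 × (6.89 - 6.08) = -2.187%, loss ≈ 11517 × 2.187/100 ≈ 252.
Year 2011: gap = -2.7 × (7.96 - 6.08) = -5.076%, loss ≈ 11517 × 5.076/100 ≈ 585.
Year 2012: gap = -2.7 × (9.06 - 6.08) = -8.046%, loss ≈ 11517 × 8.046/100 ≈ 927.
Year 2013: gap = -2.7 × (8.22 - 6.08) = -5.778%, loss ≈ 11517 × 5.778/100 ≈ 665.
Total lost output = 252 + 585 + 927 + 665 = 2429 billion.

$2,429 billion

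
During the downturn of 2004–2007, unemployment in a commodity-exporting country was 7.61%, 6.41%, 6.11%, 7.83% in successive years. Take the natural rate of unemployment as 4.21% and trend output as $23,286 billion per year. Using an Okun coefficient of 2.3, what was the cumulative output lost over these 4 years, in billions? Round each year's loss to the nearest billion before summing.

Year 2004: gap = -2.3 × (7.61 - 4.21) = -7.82%, loss ≈ 23286 × 7.82/100 ≈ 1821.
Year 2005: gap = -2.3 × (6.41 - 4.21) = -5.06%, loss ≈ 23286 × 5.06/100 ≈ 1178.
Year 2006: gap = -2.3 × (6.11 - 4.21) = -4.37%, loss ≈ 23286 × 4.37/100 ≈ 1018.
Year 2007: gap = -2.3 × (7.83 - 4.21) = -8.326%, loss ≈ 23286 × 8.326/100 ≈ 1939.
Total lost output = 1821 + 1178 + 1018 + 1939 = 5956 billion.

$5,956 billion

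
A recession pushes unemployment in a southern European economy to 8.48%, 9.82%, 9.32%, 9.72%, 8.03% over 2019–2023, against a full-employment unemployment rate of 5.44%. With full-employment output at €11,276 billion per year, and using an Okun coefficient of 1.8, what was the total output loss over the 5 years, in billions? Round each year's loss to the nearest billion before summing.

€3,689 billion

Year 2019: gap = -1.8 × (8.48 - 5.44) = -5.472%, loss ≈ 11276 × 5.472/100 ≈ 617.
Year 2020: gap = -1.8 × (9.82 - 5.44) = -7.884%, loss ≈ 11276 × 7.884/100 ≈ 889.
Year 2021: gap = -1.8 × (9.32 - 5.44) = -6.984%, loss ≈ 11276 × 6.984/100 ≈ 788.
Year 2022: gap = -1.8 × (9.72 - 5.44) = -7.704%, loss ≈ 11276 × 7.704/100 ≈ 869.
Year 2023: gap = -1.8 × (8.03 - 5.44) = -4.662%, loss ≈ 11276 × 4.662/100 ≈ 526.
Total lost output = 617 + 889 + 788 + 869 + 526 = 3689 billion.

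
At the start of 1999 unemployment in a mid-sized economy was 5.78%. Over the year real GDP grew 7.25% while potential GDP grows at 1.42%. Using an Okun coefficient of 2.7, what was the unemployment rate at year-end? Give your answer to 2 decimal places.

Growth-rate Okun's law: g_Y = g_Y* - β × Δu, so Δu = (g_Y* - g_Y)/β.
Δu = (1.42 - 7.25)/2.7 = -5.83/2.7 = -2.16 percentage points.
Year-end unemployment = 5.78 - 2.16 = 3.62%.

3.62%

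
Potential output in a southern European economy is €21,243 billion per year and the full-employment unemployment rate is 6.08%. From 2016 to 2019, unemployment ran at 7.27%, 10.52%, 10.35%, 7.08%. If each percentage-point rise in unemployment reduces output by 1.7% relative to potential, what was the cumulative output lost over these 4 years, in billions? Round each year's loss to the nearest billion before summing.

Year 2016: gap = -1.7 × (7.27 - 6.08) = -2.023%, loss ≈ 21243 × 2.023/100 ≈ 430.
Year 2017: gap = -1.7 × (10.52 - 6.08) = -7.548%, loss ≈ 21243 × 7.548/100 ≈ 1603.
Year 2018: gap = -1.7 × (10.35 - 6.08) = -7.259%, loss ≈ 21243 × 7.259/100 ≈ 1542.
Year 2019: gap = -1.7 × (7.08 - 6.08) = -1.7%, loss ≈ 21243 × 1.7/100 ≈ 361.
Total lost output = 430 + 1603 + 1542 + 361 = 3936 billion.

€3,936 billion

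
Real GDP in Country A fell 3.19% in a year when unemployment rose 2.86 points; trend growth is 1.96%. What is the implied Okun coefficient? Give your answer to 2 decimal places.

Growth form: g_Y = g_Y* - β × Δu, so β = (g_Y* - g_Y)/Δu.
β = (1.96 + 3.19)/2.86 = 5.15/2.86 = 1.80.

β ≈ 1.80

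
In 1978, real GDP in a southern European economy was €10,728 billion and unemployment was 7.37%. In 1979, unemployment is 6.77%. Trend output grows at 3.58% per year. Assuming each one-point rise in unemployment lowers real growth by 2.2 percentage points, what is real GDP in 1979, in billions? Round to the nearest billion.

Δu = 6.77 - 7.37 = -0.6 points.
Okun's law (growth form): g_Y = g_Y* - β × Δu = 3.58 - 2.2 × (-0.60) = 3.58 + 1.32 = 4.9%.
Real GDP in the next year = 10728 × (1 + 4.9/100) = 10728 × 1.049 ≈ 11254 billion.

€11,254 billion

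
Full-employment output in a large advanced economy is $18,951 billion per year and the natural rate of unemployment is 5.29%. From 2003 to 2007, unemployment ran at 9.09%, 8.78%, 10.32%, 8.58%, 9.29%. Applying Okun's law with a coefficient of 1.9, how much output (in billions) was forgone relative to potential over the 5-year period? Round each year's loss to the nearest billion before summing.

Year 2003: gap = -1.9 × (9.09 - 5.29) = -7.22%, loss ≈ 18951 × 7.22/100 ≈ 1368.
Year 2004: gap = -1.9 × (8.78 - 5.29) = -6.631%, loss ≈ 18951 × 6.631/100 ≈ 1257.
Year 2005: gap = -1.9 × (10.32 - 5.29) = -9.557%, loss ≈ 18951 × 9.557/100 ≈ 1811.
Year 2006: gap = -1.9 × (8.58 - 5.29) = -6.251%, loss ≈ 18951 × 6.251/100 ≈ 1185.
Year 2007: gap = -1.9 × (9.29 - 5.29) = -7.6%, loss ≈ 18951 × 7.6/100 ≈ 1440.
Total lost output = 1368 + 1257 + 1811 + 1185 + 1440 = 7061 billion.

$7,061 billion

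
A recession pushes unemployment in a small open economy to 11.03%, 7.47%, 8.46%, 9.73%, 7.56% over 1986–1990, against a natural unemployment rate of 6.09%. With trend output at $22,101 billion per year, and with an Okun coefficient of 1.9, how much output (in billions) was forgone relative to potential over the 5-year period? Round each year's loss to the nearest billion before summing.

Year 1986: gap = -1.9 × (11.03 - 6.09) = -9.386%, loss ≈ 22101 × 9.386/100 ≈ 2074.
Year 1987: gap = -1.9 × (7.47 - 6.09) = -2.622%, loss ≈ 22101 × 2.622/100 ≈ 579.
Year 1988: gap = -1.9 × (8.46 - 6.09) = -4.503%, loss ≈ 22101 × 4.503/100 ≈ 995.
Year 1989: gap = -1.9 × (9.73 - 6.09) = -6.916%, loss ≈ 22101 × 6.916/100 ≈ 1529.
Year 1990: gap = -1.9 × (7.56 - 6.09) = -2.793%, loss ≈ 22101 × 2.793/100 ≈ 617.
Total lost output = 2074 + 579 + 995 + 1529 + 617 = 5794 billion.

$5,794 billion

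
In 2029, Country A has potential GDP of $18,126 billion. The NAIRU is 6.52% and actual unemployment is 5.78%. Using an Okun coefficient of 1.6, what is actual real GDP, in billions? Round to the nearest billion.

Unemployment gap = 5.78 - 6.52 = -0.74 points, so the output gap is -1.6 × (-0.74) = 1.184%.
Actual GDP = 18126 × (1 + 1.184/100) = 18126 × 1.01184 ≈ 18341 billion.

$18,341 billion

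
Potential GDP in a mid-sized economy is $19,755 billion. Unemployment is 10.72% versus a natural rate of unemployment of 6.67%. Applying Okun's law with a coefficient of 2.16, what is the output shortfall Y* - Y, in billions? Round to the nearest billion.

$1,728 billion

Output gap = -2.16 × (10.72 - 6.67) = -2.16 × 4.05 = -8.748%.
Actual GDP ≈ 19755 × 0.91252 ≈ 18027 billion, so the shortfall is 19755 - 18027 = 1728 billion.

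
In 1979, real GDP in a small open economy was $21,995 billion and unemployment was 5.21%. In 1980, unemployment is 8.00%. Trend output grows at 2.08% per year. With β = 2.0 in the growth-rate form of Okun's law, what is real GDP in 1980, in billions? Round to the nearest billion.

$21,225 billion

Δu = 8 - 5.21 = 2.79 points.
Okun's law (growth form): g_Y = g_Y* - β × Δu = 2.08 - 2.0 × (2.79) = 2.08 - 5.58 = -3.5%.
Real GDP in the next year = 21995 × (1 - 3.5/100) = 21995 × 0.965 ≈ 21225 billion.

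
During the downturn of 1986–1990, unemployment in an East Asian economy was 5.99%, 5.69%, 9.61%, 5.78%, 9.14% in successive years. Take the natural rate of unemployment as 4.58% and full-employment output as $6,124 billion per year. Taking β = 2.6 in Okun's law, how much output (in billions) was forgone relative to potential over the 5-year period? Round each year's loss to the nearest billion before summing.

$2,120 billion

Year 1986: gap = -2.6 × (5.99 - 4.58) = -3.666%, loss ≈ 6124 × 3.666/100 ≈ 225.
Year 1987: gap = -2.6 × (5.69 - 4.58) = -2.886%, loss ≈ 6124 × 2.886/100 ≈ 177.
Year 1988: gap = -2.6 × (9.61 - 4.58) = -13.078%, loss ≈ 6124 × 13.078/100 ≈ 801.
Year 1989: gap = -2.6 × (5.78 - 4.58) = -3.12%, loss ≈ 6124 × 3.12/100 ≈ 191.
Year 1990: gap = -2.6 × (9.14 - 4.58) = -11.856%, loss ≈ 6124 × 11.856/100 ≈ 726.
Total lost output = 225 + 177 + 801 + 191 + 726 = 2120 billion.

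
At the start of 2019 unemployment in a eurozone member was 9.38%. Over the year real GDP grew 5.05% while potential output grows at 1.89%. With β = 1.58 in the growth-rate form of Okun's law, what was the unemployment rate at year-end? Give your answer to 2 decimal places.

Growth-rate Okun's law: g_Y = g_Y* - β × Δu, so Δu = (g_Y* - g_Y)/β.
Δu = (1.89 - 5.05)/1.58 = -3.16/1.58 = -2.00 percentage points.
Year-end unemployment = 9.38 - 2 = 7.38%.

7.38%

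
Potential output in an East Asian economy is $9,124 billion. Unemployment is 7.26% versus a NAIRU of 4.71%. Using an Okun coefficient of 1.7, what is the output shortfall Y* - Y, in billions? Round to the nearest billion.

Output gap = -1.7 × (7.26 - 4.71) = -1.7 × 2.55 = -4.335%.
Actual GDP ≈ 9124 × 0.95665 ≈ 8728 billion, so the shortfall is 9124 - 8728 = 396 billion.

$396 billion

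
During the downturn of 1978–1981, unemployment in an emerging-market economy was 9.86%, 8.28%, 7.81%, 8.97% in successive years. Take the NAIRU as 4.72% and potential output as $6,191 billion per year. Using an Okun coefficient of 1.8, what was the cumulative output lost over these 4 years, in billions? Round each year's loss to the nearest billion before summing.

$1,788 billion

Year 1978: gap = -1.8 × (9.86 - 4.72) = -9.252%, loss ≈ 6191 × 9.252/100 ≈ 573.
Year 1979: gap = -1.8 × (8.28 - 4.72) = -6.408%, loss ≈ 6191 × 6.408/100 ≈ 397.
Year 1980: gap = -1.8 × (7.81 - 4.72) = -5.562%, loss ≈ 6191 × 5.562/100 ≈ 344.
Year 1981: gap = -1.8 × (8.97 - 4.72) = -7.65%, loss ≈ 6191 × 7.65/100 ≈ 474.
Total lost output = 573 + 397 + 344 + 474 = 1788 billion.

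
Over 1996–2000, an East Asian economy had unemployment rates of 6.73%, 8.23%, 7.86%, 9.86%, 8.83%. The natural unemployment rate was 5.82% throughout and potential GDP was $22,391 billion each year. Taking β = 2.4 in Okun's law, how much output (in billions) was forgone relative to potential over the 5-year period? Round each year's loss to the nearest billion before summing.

$6,669 billion

Year 1996: gap = -2.4 × (6.73 - 5.82) = -2.184%, loss ≈ 22391 × 2.184/100 ≈ 489.
Year 1997: gap = -2.4 × (8.23 - 5.82) = -5.784%, loss ≈ 22391 × 5.784/100 ≈ 1295.
Year 1998: gap = -2.4 × (7.86 - 5.82) = -4.896%, loss ≈ 22391 × 4.896/100 ≈ 1096.
Year 1999: gap = -2.4 × (9.86 - 5.82) = -9.696%, loss ≈ 22391 × 9.696/100 ≈ 2171.
Year 2000: gap = -2.4 × (8.83 - 5.82) = -7.224%, loss ≈ 22391 × 7.224/100 ≈ 1618.
Total lost output = 489 + 1295 + 1096 + 2171 + 1618 = 6669 billion.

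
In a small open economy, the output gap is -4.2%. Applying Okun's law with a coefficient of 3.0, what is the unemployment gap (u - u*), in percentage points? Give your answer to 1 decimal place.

Okun's law: output gap = -β × (u - u*), so u - u* = -(output gap)/β.
u - u* = -(-4.2)/3.0 = 1.4 percentage points.

1.4 percentage points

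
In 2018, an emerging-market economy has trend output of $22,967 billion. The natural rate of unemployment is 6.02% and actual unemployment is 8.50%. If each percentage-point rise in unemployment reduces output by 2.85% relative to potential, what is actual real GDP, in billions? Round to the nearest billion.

$21,344 billion

Unemployment gap = 8.5 - 6.02 = 2.48 points, so the output gap is -2.85 × 2.48 = -7.068%.
Actual GDP = 22967 × (1 - 7.068/100) = 22967 × 0.92932 ≈ 21344 billion.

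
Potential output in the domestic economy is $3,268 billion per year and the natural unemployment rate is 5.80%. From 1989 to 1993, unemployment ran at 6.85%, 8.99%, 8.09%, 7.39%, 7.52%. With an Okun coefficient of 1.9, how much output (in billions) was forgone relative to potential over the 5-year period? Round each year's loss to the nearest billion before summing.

Year 1989: gap = -1.9 × (6.85 - 5.8) = -1.995%, loss ≈ 3268 × 1.995/100 ≈ 65.
Year 1990: gap = -1.9 × (8.99 - 5.8) = -6.061%, loss ≈ 3268 × 6.061/100 ≈ 198.
Year 1991: gap = -1.9 × (8.09 - 5.8) = -4.351%, loss ≈ 3268 × 4.351/100 ≈ 142.
Year 1992: gap = -1.9 × (7.39 - 5.8) = -3.021%, loss ≈ 3268 × 3.021/100 ≈ 99.
Year 1993: gap = -1.9 × (7.52 - 5.8) = -3.268%, loss ≈ 3268 × 3.268/100 ≈ 107.
Total lost output = 65 + 198 + 142 + 99 + 107 = 611 billion.

$611 billion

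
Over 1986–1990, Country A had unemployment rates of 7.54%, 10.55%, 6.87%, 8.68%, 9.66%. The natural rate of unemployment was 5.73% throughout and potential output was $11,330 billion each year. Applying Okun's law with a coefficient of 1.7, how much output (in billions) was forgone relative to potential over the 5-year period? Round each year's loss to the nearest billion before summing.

$2,822 billion

Year 1986: gap = -1.7 × (7.54 - 5.73) = -3.077%, loss ≈ 11330 × 3.077/100 ≈ 349.
Year 1987: gap = -1.7 × (10.55 - 5.73) = -8.194%, loss ≈ 11330 × 8.194/100 ≈ 928.
Year 1988: gap = -1.7 × (6.87 - 5.73) = -1.938%, loss ≈ 11330 × 1.938/100 ≈ 220.
Year 1989: gap = -1.7 × (8.68 - 5.73) = -5.015%, loss ≈ 11330 × 5.015/100 ≈ 568.
Year 1990: gap = -1.7 × (9.66 - 5.73) = -6.681%, loss ≈ 11330 × 6.681/100 ≈ 757.
Total lost output = 349 + 928 + 220 + 568 + 757 = 2822 billion.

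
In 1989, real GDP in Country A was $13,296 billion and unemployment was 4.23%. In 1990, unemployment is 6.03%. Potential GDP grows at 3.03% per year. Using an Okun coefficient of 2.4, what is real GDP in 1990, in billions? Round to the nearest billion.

$13,124 billion

Δu = 6.03 - 4.23 = 1.8 points.
Okun's law (growth form): g_Y = g_Y* - β × Δu = 3.03 - 2.4 × (1.80) = 3.03 - 4.32 = -1.29%.
Real GDP in the next year = 13296 × (1 - 1.29/100) = 13296 × 0.9871 ≈ 13124 billion.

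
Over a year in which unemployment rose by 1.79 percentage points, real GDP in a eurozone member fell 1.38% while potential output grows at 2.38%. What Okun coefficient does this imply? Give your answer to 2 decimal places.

Growth form: g_Y = g_Y* - β × Δu, so β = (g_Y* - g_Y)/Δu.
β = (2.38 + 1.38)/1.79 = 3.76/1.79 = 2.10.

β ≈ 2.10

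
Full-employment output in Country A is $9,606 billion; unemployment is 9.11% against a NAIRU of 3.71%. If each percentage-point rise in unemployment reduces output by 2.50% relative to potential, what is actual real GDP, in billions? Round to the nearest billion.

$8,309 billion

Unemployment gap = 9.11 - 3.71 = 5.4 points, so the output gap is -2.5 × 5.4 = -13.5%.
Actual GDP = 9606 × (1 - 13.5/100) = 9606 × 0.865 ≈ 8309 billion.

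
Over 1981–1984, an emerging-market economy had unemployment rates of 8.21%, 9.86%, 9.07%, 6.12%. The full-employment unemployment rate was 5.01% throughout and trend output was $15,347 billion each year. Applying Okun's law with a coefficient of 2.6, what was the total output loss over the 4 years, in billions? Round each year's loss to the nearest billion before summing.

$5,275 billion

Year 1981: gap = -2.6 × (8.21 - 5.01) = -8.32%, loss ≈ 15347 × 8.32/100 ≈ 1277.
Year 1982: gap = -2.6 × (9.86 - 5.01) = -12.61%, loss ≈ 15347 × 12.61/100 ≈ 1935.
Year 1983: gap = -2.6 × (9.07 - 5.01) = -10.556%, loss ≈ 15347 × 10.556/100 ≈ 1620.
Year 1984: gap = -2.6 × (6.12 - 5.01) = -2.886%, loss ≈ 15347 × 2.886/100 ≈ 443.
Total lost output = 1277 + 1935 + 1620 + 443 = 5275 billion.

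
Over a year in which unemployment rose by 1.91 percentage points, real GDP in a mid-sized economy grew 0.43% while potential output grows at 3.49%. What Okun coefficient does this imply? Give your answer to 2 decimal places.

β ≈ 1.60

Growth form: g_Y = g_Y* - β × Δu, so β = (g_Y* - g_Y)/Δu.
β = (3.49 - 0.43)/1.91 = 3.06/1.91 = 1.60.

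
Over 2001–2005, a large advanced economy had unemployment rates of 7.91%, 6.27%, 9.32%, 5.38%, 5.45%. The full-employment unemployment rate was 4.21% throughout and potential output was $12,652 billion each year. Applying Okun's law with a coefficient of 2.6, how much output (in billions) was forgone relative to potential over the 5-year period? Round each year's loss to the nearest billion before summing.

Year 2001: gap = -2.6 × (7.91 - 4.21) = -9.62%, loss ≈ 12652 × 9.62/100 ≈ 1217.
Year 2002: gap = -2.6 × (6.27 - 4.21) = -5.356%, loss ≈ 12652 × 5.356/100 ≈ 678.
Year 2003: gap = -2.6 × (9.32 - 4.21) = -13.286%, loss ≈ 12652 × 13.286/100 ≈ 1681.
Year 2004: gap = -2.6 × (5.38 - 4.21) = -3.042%, loss ≈ 12652 × 3.042/100 ≈ 385.
Year 2005: gap = -2.6 × (5.45 - 4.21) = -3.224%, loss ≈ 12652 × 3.224/100 ≈ 408.
Total lost output = 1217 + 678 + 1681 + 385 + 408 = 4369 billion.

$4,369 billion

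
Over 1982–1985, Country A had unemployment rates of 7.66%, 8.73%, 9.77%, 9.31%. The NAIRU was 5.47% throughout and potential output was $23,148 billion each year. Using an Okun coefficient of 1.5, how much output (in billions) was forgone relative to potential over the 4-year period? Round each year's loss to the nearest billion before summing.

$4,718 billion

Year 1982: gap = -1.5 × (7.66 - 5.47) = -3.285%, loss ≈ 23148 × 3.285/100 ≈ 760.
Year 1983: gap = -1.5 × (8.73 - 5.47) = -4.89%, loss ≈ 23148 × 4.89/100 ≈ 1132.
Year 1984: gap = -1.5 × (9.77 - 5.47) = -6.45%, loss ≈ 23148 × 6.45/100 ≈ 1493.
Year 1985: gap = -1.5 × (9.31 - 5.47) = -5.76%, loss ≈ 23148 × 5.76/100 ≈ 1333.
Total lost output = 760 + 1132 + 1493 + 1333 = 4718 billion.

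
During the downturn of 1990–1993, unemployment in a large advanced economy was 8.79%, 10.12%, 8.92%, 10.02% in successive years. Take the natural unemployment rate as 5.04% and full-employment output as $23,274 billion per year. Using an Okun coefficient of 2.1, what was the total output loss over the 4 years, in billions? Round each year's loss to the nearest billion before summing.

Year 1990: gap = -2.1 × (8.79 - 5.04) = -7.875%, loss ≈ 23274 × 7.875/100 ≈ 1833.
Year 1991: gap = -2.1 × (10.12 - 5.04) = -10.668%, loss ≈ 23274 × 10.668/100 ≈ 2483.
Year 1992: gap = -2.1 × (8.92 - 5.04) = -8.148%, loss ≈ 23274 × 8.148/100 ≈ 1896.
Year 1993: gap = -2.1 × (10.02 - 5.04) = -10.458%, loss ≈ 23274 × 10.458/100 ≈ 2434.
Total lost output = 1833 + 2483 + 1896 + 2434 = 8646 billion.

$8,646 billion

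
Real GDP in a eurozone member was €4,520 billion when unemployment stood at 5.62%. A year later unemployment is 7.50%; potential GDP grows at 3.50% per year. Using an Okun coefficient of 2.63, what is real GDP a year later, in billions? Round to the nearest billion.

€4,455 billion

Δu = 7.5 - 5.62 = 1.88 points.
Okun's law (growth form): g_Y = g_Y* - β × Δu = 3.50 - 2.63 × (1.88) = 3.5 - 4.9444 = -1.4444%.
Real GDP in the next year = 4520 × (1 - 1.4444/100) = 4520 × 0.985556 ≈ 4455 billion.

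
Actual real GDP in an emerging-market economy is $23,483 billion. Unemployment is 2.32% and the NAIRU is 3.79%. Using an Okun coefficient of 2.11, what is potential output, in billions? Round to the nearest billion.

$22,777 billion

Unemployment gap = 2.32 - 3.79 = -1.47 points, so output gap = -2.11 × (-1.47) = 3.1017%.
Since Y = Y* × (1 + gap/100), Y* = 23483/1.031017 ≈ 22777 billion.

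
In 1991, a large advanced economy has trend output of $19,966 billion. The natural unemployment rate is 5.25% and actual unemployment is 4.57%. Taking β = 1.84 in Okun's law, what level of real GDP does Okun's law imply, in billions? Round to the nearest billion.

Unemployment gap = 4.57 - 5.25 = -0.68 points, so the output gap is -1.84 × (-0.68) = 1.2512%.
Actual GDP = 19966 × (1 + 1.2512/100) = 19966 × 1.012512 ≈ 20216 billion.

$20,216 billion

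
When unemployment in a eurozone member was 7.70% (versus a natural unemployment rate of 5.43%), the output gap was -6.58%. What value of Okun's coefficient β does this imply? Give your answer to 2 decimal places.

Okun's law: output gap = -β × (u - u*).
-6.58 = -β × (7.7 - 5.43) = -β × 2.27, so β = 6.58/2.27 = 2.90.

β ≈ 2.90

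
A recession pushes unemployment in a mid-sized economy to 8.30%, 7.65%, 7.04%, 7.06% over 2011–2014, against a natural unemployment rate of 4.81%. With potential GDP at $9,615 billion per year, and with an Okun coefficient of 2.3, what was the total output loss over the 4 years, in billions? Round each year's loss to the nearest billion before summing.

Year 2011: gap = -2.3 × (8.3 - 4.81) = -8.027%, loss ≈ 9615 × 8.027/100 ≈ 772.
Year 2012: gap = -2.3 × (7.65 - 4.81) = -6.532%, loss ≈ 9615 × 6.532/100 ≈ 628.
Year 2013: gap = -2.3 × (7.04 - 4.81) = -5.129%, loss ≈ 9615 × 5.129/100 ≈ 493.
Year 2014: gap = -2.3 × (7.06 - 4.81) = -5.175%, loss ≈ 9615 × 5.175/100 ≈ 498.
Total lost output = 772 + 628 + 493 + 498 = 2391 billion.

$2,391 billion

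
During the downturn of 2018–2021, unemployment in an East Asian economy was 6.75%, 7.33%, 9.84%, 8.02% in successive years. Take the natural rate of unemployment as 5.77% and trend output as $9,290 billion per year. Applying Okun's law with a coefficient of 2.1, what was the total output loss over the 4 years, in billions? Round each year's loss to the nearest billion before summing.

$1,728 billion

Year 2018: gap = -2.1 × (6.75 - 5.77) = -2.058%, loss ≈ 9290 × 2.058/100 ≈ 191.
Year 2019: gap = -2.1 × (7.33 - 5.77) = -3.276%, loss ≈ 9290 × 3.276/100 ≈ 304.
Year 2020: gap = -2.1 × (9.84 - 5.77) = -8.547%, loss ≈ 9290 × 8.547/100 ≈ 794.
Year 2021: gap = -2.1 × (8.02 - 5.77) = -4.725%, loss ≈ 9290 × 4.725/100 ≈ 439.
Total lost output = 191 + 304 + 794 + 439 = 1728 billion.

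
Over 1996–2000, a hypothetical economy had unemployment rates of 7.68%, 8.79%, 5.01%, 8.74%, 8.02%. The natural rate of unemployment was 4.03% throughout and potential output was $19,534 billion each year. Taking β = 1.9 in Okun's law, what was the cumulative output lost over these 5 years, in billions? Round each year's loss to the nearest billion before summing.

$6,715 billion

Year 1996: gap = -1.9 × (7.68 - 4.03) = -6.935%, loss ≈ 19534 × 6.935/100 ≈ 1355.
Year 1997: gap = -1.9 × (8.79 - 4.03) = -9.044%, loss ≈ 19534 × 9.044/100 ≈ 1767.
Year 1998: gap = -1.9 × (5.01 - 4.03) = -1.862%, loss ≈ 19534 × 1.862/100 ≈ 364.
Year 1999: gap = -1.9 × (8.74 - 4.03) = -8.949%, loss ≈ 19534 × 8.949/100 ≈ 1748.
Year 2000: gap = -1.9 × (8.02 - 4.03) = -7.581%, loss ≈ 19534 × 7.581/100 ≈ 1481.
Total lost output = 1355 + 1767 + 364 + 1748 + 1481 = 6715 billion.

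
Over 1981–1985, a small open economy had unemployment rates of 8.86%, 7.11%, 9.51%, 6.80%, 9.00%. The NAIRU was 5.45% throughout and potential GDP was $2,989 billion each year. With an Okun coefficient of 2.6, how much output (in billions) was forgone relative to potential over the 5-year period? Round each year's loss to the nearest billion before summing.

Year 1981: gap = -2.6 × (8.86 - 5.45) = -8.866%, loss ≈ 2989 × 8.866/100 ≈ 265.
Year 1982: gap = -2.6 × (7.11 - 5.45) = -4.316%, loss ≈ 2989 × 4.316/100 ≈ 129.
Year 1983: gap = -2.6 × (9.51 - 5.45) = -10.556%, loss ≈ 2989 × 10.556/100 ≈ 316.
Year 1984: gap = -2.6 × (6.8 - 5.45) = -3.51%, loss ≈ 2989 × 3.51/100 ≈ 105.
Year 1985: gap = -2.6 × (9 - 5.45) = -9.23%, loss ≈ 2989 × 9.23/100 ≈ 276.
Total lost output = 265 + 129 + 316 + 105 + 276 = 1091 billion.

$1,091 billion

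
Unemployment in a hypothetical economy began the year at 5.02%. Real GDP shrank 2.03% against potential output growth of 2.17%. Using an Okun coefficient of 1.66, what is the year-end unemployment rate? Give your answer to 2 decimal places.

Growth-rate Okun's law: g_Y = g_Y* - β × Δu, so Δu = (g_Y* - g_Y)/β.
Δu = (2.17 + 2.03)/1.66 = 4.2/1.66 = 2.53 percentage points.
Year-end unemployment = 5.02 + 2.53 = 7.55%.

7.55%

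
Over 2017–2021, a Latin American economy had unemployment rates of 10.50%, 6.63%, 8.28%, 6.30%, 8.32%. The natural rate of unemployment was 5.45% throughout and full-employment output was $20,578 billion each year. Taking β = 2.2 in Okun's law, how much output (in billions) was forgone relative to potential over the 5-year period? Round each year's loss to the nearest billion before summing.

Year 2017: gap = -2.2 × (10.5 - 5.45) = -11.11%, loss ≈ 20578 × 11.11/100 ≈ 2286.
Year 2018: gap = -2.2 × (6.63 - 5.45) = -2.596%, loss ≈ 20578 × 2.596/100 ≈ 534.
Year 2019: gap = -2.2 × (8.28 - 5.45) = -6.226%, loss ≈ 20578 × 6.226/100 ≈ 1281.
Year 2020: gap = -2.2 × (6.3 - 5.45) = -1.87%, loss ≈ 20578 × 1.87/100 ≈ 385.
Year 2021: gap = -2.2 × (8.32 - 5.45) = -6.314%, loss ≈ 20578 × 6.314/100 ≈ 1299.
Total lost output = 2286 + 534 + 1281 + 385 + 1299 = 5785 billion.

$5,785 billion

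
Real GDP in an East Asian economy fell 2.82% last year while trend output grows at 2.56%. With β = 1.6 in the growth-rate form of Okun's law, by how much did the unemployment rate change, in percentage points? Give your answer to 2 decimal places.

3.36 percentage points

Growth-rate Okun's law: g_Y = g_Y* - β × Δu, so Δu = (g_Y* - g_Y)/β.
Δu = (2.56 + 2.82)/1.6 = 5.38/1.6 = 3.36 percentage points.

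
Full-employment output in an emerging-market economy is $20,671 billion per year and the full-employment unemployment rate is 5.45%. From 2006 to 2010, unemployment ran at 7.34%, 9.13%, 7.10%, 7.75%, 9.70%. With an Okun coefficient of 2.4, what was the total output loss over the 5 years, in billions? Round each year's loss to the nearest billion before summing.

Year 2006: gap = -2.4 × (7.34 - 5.45) = -4.536%, loss ≈ 20671 × 4.536/100 ≈ 938.
Year 2007: gap = -2.4 × (9.13 - 5.45) = -8.832%, loss ≈ 20671 × 8.832/100 ≈ 1826.
Year 2008: gap = -2.4 × (7.1 - 5.45) = -3.96%, loss ≈ 20671 × 3.96/100 ≈ 819.
Year 2009: gap = -2.4 × (7.75 - 5.45) = -5.52%, loss ≈ 20671 × 5.52/100 ≈ 1141.
Year 2010: gap = -2.4 × (9.7 - 5.45) = -10.2%, loss ≈ 20671 × 10.2/100 ≈ 2108.
Total lost output = 938 + 1826 + 819 + 1141 + 2108 = 6832 billion.

$6,832 billion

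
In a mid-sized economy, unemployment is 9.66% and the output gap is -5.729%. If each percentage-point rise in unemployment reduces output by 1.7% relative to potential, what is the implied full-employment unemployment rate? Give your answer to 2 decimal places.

6.29%

From Okun's law, u - u* = -(output gap)/β = -(-5.729)/1.7 = 3.37 points.
So u* = 9.66 - 3.37 = 6.29%.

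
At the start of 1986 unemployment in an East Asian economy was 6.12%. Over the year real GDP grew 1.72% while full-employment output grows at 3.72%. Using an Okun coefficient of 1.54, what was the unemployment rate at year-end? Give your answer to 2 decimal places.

7.42%

Growth-rate Okun's law: g_Y = g_Y* - β × Δu, so Δu = (g_Y* - g_Y)/β.
Δu = (3.72 - 1.72)/1.54 = 2/1.54 = 1.30 percentage points.
Year-end unemployment = 6.12 + 1.3 = 7.42%.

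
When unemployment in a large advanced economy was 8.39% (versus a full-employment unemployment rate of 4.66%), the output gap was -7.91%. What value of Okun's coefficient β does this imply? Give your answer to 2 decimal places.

Okun's law: output gap = -β × (u - u*).
-7.91 = -β × (8.39 - 4.66) = -β × 3.73, so β = 7.91/3.73 = 2.12.

β ≈ 2.12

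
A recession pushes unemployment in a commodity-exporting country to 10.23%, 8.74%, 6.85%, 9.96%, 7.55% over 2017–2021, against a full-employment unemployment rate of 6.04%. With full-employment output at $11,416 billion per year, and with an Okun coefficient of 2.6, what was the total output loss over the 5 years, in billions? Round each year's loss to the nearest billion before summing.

Year 2017: gap = -2.6 × (10.23 - 6.04) = -10.894%, loss ≈ 11416 × 10.894/100 ≈ 1244.
Year 2018: gap = -2.6 × (8.74 - 6.04) = -7.02%, loss ≈ 11416 × 7.02/100 ≈ 801.
Year 2019: gap = -2.6 × (6.85 - 6.04) = -2.106%, loss ≈ 11416 × 2.106/100 ≈ 240.
Year 2020: gap = -2.6 × (9.96 - 6.04) = -10.192%, loss ≈ 11416 × 10.192/100 ≈ 1164.
Year 2021: gap = -2.6 × (7.55 - 6.04) = -3.926%, loss ≈ 11416 × 3.926/100 ≈ 448.
Total lost output = 1244 + 801 + 240 + 1164 + 448 = 3897 billion.

$3,897 billion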